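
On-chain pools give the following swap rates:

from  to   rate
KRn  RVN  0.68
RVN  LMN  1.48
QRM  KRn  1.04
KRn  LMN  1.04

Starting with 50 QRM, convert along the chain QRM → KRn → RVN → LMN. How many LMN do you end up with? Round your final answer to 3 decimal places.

52.333

50 QRM × 1.04 = 52 KRn
52 KRn × 0.68 = 35.36 RVN
35.36 RVN × 1.48 = 52.3328 LMN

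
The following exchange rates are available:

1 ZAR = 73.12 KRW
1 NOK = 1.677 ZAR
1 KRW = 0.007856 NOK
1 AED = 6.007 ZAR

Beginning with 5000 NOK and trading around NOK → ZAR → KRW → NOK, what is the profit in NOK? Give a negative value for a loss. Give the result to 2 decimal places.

5000 NOK × 1.677 = 8385 ZAR
8385 ZAR × 73.12 = 613111.2 KRW
613111.2 KRW × 0.007856 = 4816.6015872 NOK
Net change: 4816.6015872 − 5000 = -183.3984128 NOK

-183.40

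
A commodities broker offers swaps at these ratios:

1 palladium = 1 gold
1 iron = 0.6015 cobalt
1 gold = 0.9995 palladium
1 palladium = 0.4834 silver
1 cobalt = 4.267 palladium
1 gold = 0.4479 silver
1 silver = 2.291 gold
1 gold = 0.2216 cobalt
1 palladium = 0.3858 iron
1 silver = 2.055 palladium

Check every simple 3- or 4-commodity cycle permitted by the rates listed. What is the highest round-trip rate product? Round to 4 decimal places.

gold→palladium→silver→gold: 0.9995 × 0.4834 × 2.291 = 1.10692
gold→cobalt→palladium→silver→gold: 0.2216 × 4.267 × 0.4834 × 2.291 = 1.04719
iron→cobalt→palladium→iron: 0.6015 × 4.267 × 0.3858 = 0.99019
gold→cobalt→palladium→gold: 0.2216 × 4.267 × 1 = 0.94557
gold→silver→palladium→gold: 0.4479 × 2.055 × 1 = 0.92043
Maximum is gold→palladium→silver→gold at 1.1069; arbitrage exists.

1.1069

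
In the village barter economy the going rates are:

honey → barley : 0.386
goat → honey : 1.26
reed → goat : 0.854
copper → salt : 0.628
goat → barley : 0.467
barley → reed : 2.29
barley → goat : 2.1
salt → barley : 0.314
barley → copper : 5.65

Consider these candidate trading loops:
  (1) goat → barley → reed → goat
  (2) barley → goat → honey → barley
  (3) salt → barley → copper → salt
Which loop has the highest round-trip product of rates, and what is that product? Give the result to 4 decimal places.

(1) 0.467 × 2.29 × 0.854 = 0.91329
(2) 2.1 × 1.26 × 0.386 = 1.02136
(3) 0.314 × 5.65 × 0.628 = 1.11413
Highest is cycle (3) at 1.1141 (>1, arbitrage).

1.1141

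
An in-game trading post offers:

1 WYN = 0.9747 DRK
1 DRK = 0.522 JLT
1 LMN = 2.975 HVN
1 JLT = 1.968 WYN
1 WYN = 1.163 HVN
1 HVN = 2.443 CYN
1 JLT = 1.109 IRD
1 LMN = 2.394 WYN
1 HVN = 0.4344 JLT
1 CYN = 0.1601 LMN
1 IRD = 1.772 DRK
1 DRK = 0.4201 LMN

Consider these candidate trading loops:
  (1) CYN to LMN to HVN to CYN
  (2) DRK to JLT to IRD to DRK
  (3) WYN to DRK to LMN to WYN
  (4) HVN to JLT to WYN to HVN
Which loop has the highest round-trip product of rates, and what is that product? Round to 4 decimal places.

1.1636

(1) 0.1601 × 2.975 × 2.443 = 1.16359
(2) 0.522 × 1.109 × 1.772 = 1.02581
(3) 0.9747 × 0.4201 × 2.394 = 0.98027
(4) 0.4344 × 1.968 × 1.163 = 0.99425
Highest is cycle (1) at 1.1636 (>1, arbitrage).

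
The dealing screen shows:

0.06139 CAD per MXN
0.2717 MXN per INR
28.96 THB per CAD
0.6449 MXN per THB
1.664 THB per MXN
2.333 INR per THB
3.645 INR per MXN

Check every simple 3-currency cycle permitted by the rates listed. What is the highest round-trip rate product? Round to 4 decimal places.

THB→MXN→CAD→THB: 0.6449 × 0.06139 × 28.96 = 1.14654
INR→MXN→THB→INR: 0.2717 × 1.664 × 2.333 = 1.05477
Maximum is THB→MXN→CAD→THB at 1.1465; arbitrage exists.

1.1465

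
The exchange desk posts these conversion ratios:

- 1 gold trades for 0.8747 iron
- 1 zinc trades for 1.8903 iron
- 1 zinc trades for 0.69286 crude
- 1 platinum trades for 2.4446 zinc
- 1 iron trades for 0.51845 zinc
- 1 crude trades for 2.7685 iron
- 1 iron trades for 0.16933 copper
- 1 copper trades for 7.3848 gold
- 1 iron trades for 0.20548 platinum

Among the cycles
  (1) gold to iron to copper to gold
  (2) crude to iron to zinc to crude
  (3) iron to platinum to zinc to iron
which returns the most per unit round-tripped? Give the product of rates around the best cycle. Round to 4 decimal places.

(1) 0.8747 × 0.16933 × 7.3848 = 1.09378
(2) 2.7685 × 0.51845 × 0.69286 = 0.99448
(3) 0.20548 × 2.4446 × 1.8903 = 0.94953
Highest is cycle (1) at 1.0938 (>1, arbitrage).

1.0938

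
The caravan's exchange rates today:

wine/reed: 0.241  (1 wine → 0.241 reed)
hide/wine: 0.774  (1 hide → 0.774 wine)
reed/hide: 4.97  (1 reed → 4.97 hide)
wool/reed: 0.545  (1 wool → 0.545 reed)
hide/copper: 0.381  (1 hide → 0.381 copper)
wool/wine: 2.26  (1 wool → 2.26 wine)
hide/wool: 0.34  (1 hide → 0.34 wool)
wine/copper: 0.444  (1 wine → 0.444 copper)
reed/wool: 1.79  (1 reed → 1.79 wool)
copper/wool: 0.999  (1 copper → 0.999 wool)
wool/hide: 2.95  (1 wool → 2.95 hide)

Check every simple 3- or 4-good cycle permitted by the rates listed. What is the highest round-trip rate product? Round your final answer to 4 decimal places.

hide→copper→wool→hide: 0.381 × 0.999 × 2.95 = 1.12283
reed→hide→copper→wool→reed: 4.97 × 0.381 × 0.999 × 0.545 = 1.03096
hide→wine→copper→wool→hide: 0.774 × 0.444 × 0.999 × 2.95 = 1.01277
copper→wool→wine→copper: 0.999 × 2.26 × 0.444 = 1.00244
reed→wool→hide→wine→reed: 1.79 × 2.95 × 0.774 × 0.241 = 0.98499
reed→wool→wine→reed: 1.79 × 2.26 × 0.241 = 0.97494
reed→hide→wine→reed: 4.97 × 0.774 × 0.241 = 0.92707
reed→hide→wool→reed: 4.97 × 0.34 × 0.545 = 0.92094
reed→hide→wool→wine→reed: 4.97 × 0.34 × 2.26 × 0.241 = 0.92037
Maximum is hide→copper→wool→hide at 1.1228; arbitrage exists.

1.1228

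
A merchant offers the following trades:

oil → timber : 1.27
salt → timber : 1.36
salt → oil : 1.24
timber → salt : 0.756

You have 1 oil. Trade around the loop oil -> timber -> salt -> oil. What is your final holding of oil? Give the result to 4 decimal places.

1 oil × 1.27 = 1.27 timber
1.27 timber × 0.756 = 0.96012 salt
0.96012 salt × 1.24 = 1.1905488 oil

1.1905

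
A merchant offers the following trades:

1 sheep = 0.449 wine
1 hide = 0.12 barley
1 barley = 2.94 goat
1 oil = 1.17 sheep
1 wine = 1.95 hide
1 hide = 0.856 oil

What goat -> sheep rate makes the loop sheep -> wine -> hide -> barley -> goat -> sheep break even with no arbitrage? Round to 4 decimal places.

3.2374

Known legs of the cycle: 0.449 × 1.95 × 0.12 × 2.94 = 0.30889404
For no arbitrage the full-cycle product must be 1, so the missing rate is 1 / 0.30889404 ≈ 3.237356.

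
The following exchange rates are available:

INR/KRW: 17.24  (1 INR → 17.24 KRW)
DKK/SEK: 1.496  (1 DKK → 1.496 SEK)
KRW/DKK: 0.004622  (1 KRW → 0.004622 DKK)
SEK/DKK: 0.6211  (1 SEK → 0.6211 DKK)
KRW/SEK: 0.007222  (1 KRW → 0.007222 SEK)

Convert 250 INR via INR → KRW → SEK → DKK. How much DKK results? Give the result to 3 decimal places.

19.333

250 INR × 17.24 = 4310 KRW
4310 KRW × 0.007222 = 31.12682 SEK
31.12682 SEK × 0.6211 = 19.332867902 DKK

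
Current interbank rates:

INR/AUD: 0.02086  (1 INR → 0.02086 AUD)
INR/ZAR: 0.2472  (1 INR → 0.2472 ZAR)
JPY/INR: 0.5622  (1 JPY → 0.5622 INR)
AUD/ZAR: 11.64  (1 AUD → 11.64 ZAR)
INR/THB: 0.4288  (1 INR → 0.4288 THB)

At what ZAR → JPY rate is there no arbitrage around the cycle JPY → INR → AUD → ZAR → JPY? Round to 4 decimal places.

7.3256

Known legs of the cycle: 0.5622 × 0.02086 × 11.64 = 0.13650800688
For no arbitrage the full-cycle product must be 1, so the missing rate is 1 / 0.13650800688 ≈ 7.325578.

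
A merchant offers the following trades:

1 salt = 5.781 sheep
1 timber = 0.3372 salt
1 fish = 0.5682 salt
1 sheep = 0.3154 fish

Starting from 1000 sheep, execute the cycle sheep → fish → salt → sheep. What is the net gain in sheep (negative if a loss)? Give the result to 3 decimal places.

36.015

1000 sheep × 0.3154 = 315.4 fish
315.4 fish × 0.5682 = 179.21028 salt
179.21028 salt × 5.781 = 1036.01462868 sheep
Net change: 1036.01462868 − 1000 = 36.01462868 sheep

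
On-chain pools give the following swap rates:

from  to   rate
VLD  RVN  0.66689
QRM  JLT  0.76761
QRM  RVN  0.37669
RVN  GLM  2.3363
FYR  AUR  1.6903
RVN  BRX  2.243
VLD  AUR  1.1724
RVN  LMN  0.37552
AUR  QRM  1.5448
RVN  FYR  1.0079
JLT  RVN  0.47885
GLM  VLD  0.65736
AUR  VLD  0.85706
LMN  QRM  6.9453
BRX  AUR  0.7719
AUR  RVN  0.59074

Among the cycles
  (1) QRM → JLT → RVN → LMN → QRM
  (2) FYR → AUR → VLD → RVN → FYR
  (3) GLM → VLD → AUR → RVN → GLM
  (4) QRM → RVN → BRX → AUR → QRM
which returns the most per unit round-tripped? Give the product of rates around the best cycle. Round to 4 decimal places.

(1) 0.76761 × 0.47885 × 0.37552 × 6.9453 = 0.95866
(2) 1.6903 × 0.85706 × 0.66689 × 1.0079 = 0.97375
(3) 0.65736 × 1.1724 × 0.59074 × 2.3363 = 1.06366
(4) 0.37669 × 2.243 × 0.7719 × 1.5448 = 1.00750
Highest is cycle (3) at 1.0637 (>1, arbitrage).

1.0637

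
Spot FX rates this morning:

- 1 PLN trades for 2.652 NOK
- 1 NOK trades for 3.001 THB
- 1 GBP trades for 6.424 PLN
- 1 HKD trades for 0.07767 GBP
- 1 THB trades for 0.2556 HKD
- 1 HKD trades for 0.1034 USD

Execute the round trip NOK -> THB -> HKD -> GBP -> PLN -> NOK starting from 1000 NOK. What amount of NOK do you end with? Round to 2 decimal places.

1014.98

1000 NOK × 3.001 = 3001 THB
3001 THB × 0.2556 = 767.0556 HKD
767.0556 HKD × 0.07767 = 59.577208452 GBP
59.577208452 GBP × 6.424 = 382.723987095648 PLN
382.723987095648 PLN × 2.652 = 1014.984013777658496 NOK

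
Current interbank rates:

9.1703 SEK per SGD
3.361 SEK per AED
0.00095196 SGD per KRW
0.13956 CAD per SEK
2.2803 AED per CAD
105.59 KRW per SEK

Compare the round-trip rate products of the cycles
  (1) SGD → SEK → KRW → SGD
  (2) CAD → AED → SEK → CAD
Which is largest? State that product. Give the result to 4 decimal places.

1.0696

(1) 9.1703 × 105.59 × 0.00095196 = 0.92178
(2) 2.2803 × 3.361 × 0.13956 = 1.06960
Highest is cycle (2) at 1.0696 (>1, arbitrage).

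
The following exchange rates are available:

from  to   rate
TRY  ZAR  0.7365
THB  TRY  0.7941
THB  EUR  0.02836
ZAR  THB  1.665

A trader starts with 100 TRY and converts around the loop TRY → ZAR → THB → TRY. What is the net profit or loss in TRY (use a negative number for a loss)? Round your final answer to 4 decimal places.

100 TRY × 0.7365 = 73.65 ZAR
73.65 ZAR × 1.665 = 122.62725 THB
122.62725 THB × 0.7941 = 97.378299225 TRY
Net change: 97.378299225 − 100 = -2.621700775 TRY

-2.6217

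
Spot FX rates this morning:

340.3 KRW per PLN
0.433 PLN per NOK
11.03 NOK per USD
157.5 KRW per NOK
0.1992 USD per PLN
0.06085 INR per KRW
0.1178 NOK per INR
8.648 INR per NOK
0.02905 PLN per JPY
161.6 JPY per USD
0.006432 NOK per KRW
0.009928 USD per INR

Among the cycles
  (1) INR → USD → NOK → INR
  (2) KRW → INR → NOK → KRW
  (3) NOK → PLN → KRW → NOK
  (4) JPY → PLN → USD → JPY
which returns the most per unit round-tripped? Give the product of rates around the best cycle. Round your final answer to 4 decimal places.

1.1290

(1) 0.009928 × 11.03 × 8.648 = 0.94701
(2) 0.06085 × 0.1178 × 157.5 = 1.12898
(3) 0.433 × 340.3 × 0.006432 = 0.94775
(4) 0.02905 × 0.1992 × 161.6 = 0.93514
Highest is cycle (2) at 1.1290 (>1, arbitrage).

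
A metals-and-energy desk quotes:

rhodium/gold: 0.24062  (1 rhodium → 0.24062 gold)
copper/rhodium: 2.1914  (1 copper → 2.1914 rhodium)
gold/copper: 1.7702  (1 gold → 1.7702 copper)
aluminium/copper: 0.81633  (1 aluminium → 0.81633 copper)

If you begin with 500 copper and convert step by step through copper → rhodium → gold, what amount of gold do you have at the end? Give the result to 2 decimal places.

500 copper × 2.1914 = 1095.7 rhodium
1095.7 rhodium × 0.24062 = 263.647334 gold

263.65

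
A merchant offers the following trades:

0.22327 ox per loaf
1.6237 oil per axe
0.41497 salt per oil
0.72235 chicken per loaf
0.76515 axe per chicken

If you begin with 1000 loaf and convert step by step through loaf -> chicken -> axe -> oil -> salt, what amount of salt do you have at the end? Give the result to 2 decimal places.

372.41

1000 loaf × 0.72235 = 722.35 chicken
722.35 chicken × 0.76515 = 552.7061025 axe
552.7061025 axe × 1.6237 = 897.42889862925 oil
897.42889862925 oil × 0.41497 = 372.4060700641798725 salt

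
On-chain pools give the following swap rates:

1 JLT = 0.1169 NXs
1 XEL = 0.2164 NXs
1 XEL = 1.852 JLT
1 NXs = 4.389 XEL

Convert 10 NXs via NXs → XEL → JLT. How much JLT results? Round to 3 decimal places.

81.284

10 NXs × 4.389 = 43.89 XEL
43.89 XEL × 1.852 = 81.28428 JLT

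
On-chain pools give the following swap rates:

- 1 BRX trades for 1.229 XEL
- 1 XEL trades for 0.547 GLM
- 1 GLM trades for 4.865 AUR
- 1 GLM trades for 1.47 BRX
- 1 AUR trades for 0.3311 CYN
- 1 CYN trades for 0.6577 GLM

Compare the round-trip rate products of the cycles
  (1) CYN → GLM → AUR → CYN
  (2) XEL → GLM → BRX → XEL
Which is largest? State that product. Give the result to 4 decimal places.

(1) 0.6577 × 4.865 × 0.3311 = 1.05942
(2) 0.547 × 1.47 × 1.229 = 0.98823
Highest is cycle (1) at 1.0594 (>1, arbitrage).

1.0594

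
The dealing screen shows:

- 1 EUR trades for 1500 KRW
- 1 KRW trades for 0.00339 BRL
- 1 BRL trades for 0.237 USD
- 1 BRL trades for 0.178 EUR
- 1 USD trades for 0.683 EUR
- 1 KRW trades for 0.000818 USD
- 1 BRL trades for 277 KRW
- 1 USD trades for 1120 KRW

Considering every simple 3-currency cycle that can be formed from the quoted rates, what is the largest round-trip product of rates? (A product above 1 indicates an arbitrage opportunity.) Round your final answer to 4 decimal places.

0.9051

EUR→KRW→BRL→EUR: 1500 × 0.00339 × 0.178 = 0.90513
USD→KRW→BRL→USD: 1120 × 0.00339 × 0.237 = 0.89984
USD→EUR→KRW→USD: 0.683 × 1500 × 0.000818 = 0.83804
Maximum is EUR→KRW→BRL→EUR at 0.9051; no arbitrage — every cycle loses value.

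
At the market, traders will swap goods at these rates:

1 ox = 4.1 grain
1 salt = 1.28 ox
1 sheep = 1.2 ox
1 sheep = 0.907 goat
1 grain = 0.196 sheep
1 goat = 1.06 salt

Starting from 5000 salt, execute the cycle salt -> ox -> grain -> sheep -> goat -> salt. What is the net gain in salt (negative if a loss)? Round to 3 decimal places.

-55.378

5000 salt × 1.28 = 6400 ox
6400 ox × 4.1 = 26240 grain
26240 grain × 0.196 = 5143.04 sheep
5143.04 sheep × 0.907 = 4664.73728 goat
4664.73728 goat × 1.06 = 4944.6215168 salt
Net change: 4944.6215168 − 5000 = -55.3784832 salt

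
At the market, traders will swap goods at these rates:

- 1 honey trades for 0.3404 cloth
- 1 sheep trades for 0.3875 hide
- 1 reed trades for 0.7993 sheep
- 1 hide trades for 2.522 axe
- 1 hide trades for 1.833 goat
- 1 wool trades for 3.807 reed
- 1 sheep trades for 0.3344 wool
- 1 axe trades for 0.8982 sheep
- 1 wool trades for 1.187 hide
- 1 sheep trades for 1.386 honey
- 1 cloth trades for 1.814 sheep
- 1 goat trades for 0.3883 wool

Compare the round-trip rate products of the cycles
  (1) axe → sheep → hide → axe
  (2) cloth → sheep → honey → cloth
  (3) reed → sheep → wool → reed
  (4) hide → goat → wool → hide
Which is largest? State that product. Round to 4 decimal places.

1.0176

(1) 0.8982 × 0.3875 × 2.522 = 0.87779
(2) 1.814 × 1.386 × 0.3404 = 0.85584
(3) 0.7993 × 0.3344 × 3.807 = 1.01756
(4) 1.833 × 0.3883 × 1.187 = 0.84485
Highest is cycle (3) at 1.0176 (>1, arbitrage).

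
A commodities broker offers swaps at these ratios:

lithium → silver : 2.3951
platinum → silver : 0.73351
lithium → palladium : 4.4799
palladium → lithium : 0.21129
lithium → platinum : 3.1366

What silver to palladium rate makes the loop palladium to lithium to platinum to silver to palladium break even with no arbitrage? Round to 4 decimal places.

2.0571

Known legs of the cycle: 0.21129 × 3.1366 × 0.73351 = 0.48612070629114
For no arbitrage the full-cycle product must be 1, so the missing rate is 1 / 0.48612070629114 ≈ 2.057102.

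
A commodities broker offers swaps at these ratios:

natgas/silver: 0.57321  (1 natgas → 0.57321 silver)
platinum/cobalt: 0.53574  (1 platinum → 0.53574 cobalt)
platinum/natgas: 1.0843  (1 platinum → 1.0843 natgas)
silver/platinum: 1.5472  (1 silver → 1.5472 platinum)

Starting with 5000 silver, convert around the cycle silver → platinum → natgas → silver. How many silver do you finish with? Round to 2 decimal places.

4808.17

5000 silver × 1.5472 = 7736 platinum
7736 platinum × 1.0843 = 8388.1448 natgas
8388.1448 natgas × 0.57321 = 4808.168480808 silver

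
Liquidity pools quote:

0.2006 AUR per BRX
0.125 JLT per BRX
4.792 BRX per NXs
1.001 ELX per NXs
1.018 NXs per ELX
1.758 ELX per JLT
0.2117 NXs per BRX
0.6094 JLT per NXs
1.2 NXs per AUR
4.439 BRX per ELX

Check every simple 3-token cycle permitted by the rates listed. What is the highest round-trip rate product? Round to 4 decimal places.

AUR→NXs→BRX→AUR: 1.2 × 4.792 × 0.2006 = 1.15353
ELX→NXs→JLT→ELX: 1.018 × 0.6094 × 1.758 = 1.09061
BRX→JLT→ELX→BRX: 0.125 × 1.758 × 4.439 = 0.97547
BRX→NXs→ELX→BRX: 0.2117 × 1.001 × 4.439 = 0.94068
Maximum is AUR→NXs→BRX→AUR at 1.1535; arbitrage exists.

1.1535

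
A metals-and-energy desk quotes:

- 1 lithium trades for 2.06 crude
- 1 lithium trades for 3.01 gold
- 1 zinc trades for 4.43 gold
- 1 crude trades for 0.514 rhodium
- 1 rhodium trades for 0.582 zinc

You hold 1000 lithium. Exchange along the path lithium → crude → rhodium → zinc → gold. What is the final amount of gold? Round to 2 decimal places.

2729.96

1000 lithium × 2.06 = 2060 crude
2060 crude × 0.514 = 1058.84 rhodium
1058.84 rhodium × 0.582 = 616.24488 zinc
616.24488 zinc × 4.43 = 2729.9648184 gold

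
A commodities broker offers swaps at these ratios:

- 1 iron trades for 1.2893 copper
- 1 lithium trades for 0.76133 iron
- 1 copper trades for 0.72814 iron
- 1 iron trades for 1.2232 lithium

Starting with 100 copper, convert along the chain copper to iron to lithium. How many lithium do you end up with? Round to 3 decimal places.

100 copper × 0.72814 = 72.814 iron
72.814 iron × 1.2232 = 89.0660848 lithium

89.066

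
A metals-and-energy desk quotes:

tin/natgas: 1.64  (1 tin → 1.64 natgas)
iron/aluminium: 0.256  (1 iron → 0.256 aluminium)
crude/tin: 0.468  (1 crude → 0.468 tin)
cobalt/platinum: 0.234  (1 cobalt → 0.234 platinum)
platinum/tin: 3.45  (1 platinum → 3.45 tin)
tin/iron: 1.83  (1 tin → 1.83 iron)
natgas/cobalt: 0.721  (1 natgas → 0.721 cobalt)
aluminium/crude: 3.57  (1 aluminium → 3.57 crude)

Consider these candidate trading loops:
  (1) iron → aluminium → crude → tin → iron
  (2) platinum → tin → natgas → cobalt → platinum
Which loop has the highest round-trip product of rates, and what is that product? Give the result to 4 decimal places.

0.9546

(1) 0.256 × 3.57 × 0.468 × 1.83 = 0.78272
(2) 3.45 × 1.64 × 0.721 × 0.234 = 0.95458
Highest is cycle (2) at 0.9546 (≤1, no arbitrage).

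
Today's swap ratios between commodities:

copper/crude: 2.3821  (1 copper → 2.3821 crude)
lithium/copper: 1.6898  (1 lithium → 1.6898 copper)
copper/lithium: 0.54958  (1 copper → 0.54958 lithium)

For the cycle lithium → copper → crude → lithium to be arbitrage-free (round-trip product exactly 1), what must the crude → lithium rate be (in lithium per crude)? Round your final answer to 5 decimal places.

0.24843

Known legs of the cycle: 1.6898 × 2.3821 = 4.02527258
For no arbitrage the full-cycle product must be 1, so the missing rate is 1 / 4.02527258 ≈ 0.2484304.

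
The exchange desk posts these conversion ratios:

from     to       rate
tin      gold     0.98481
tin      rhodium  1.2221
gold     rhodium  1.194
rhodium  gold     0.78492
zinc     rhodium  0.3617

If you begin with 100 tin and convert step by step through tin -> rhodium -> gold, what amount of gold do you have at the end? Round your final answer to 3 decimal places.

100 tin × 1.2221 = 122.21 rhodium
122.21 rhodium × 0.78492 = 95.9250732 gold

95.925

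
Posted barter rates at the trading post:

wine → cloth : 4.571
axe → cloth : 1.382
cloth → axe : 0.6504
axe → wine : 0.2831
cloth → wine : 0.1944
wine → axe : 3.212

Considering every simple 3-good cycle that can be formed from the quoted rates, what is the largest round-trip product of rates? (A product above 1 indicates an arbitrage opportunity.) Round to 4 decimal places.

0.8629

axe→cloth→wine→axe: 1.382 × 0.1944 × 3.212 = 0.86294
axe→wine→cloth→axe: 0.2831 × 4.571 × 0.6504 = 0.84165
Maximum is axe→cloth→wine→axe at 0.8629; no arbitrage — every cycle loses value.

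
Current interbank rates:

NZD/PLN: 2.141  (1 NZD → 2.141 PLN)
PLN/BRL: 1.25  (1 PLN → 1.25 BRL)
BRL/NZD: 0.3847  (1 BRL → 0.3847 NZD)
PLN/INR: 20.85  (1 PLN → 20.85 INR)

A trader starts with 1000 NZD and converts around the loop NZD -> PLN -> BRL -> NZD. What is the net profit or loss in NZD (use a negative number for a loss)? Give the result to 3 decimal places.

1000 NZD × 2.141 = 2141 PLN
2141 PLN × 1.25 = 2676.25 BRL
2676.25 BRL × 0.3847 = 1029.553375 NZD
Net change: 1029.553375 − 1000 = 29.553375 NZD

29.553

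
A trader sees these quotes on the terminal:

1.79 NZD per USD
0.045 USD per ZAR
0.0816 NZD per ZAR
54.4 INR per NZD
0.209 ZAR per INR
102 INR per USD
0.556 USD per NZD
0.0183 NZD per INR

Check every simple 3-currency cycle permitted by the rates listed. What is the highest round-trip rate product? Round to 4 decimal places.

USD→INR→NZD→USD: 102 × 0.0183 × 0.556 = 1.03783
USD→INR→ZAR→USD: 102 × 0.209 × 0.045 = 0.95931
INR→ZAR→NZD→INR: 0.209 × 0.0816 × 54.4 = 0.92776
Maximum is USD→INR→NZD→USD at 1.0378; arbitrage exists.

1.0378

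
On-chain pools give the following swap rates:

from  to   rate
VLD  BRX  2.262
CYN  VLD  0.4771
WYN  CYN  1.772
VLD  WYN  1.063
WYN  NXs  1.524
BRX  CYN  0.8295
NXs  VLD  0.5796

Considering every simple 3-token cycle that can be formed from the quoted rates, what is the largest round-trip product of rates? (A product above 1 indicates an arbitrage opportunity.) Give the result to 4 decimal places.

0.9390

WYN→NXs→VLD→WYN: 1.524 × 0.5796 × 1.063 = 0.93896
WYN→CYN→VLD→WYN: 1.772 × 0.4771 × 1.063 = 0.89868
BRX→CYN→VLD→BRX: 0.8295 × 0.4771 × 2.262 = 0.89520
Maximum is WYN→NXs→VLD→WYN at 0.9390; no arbitrage — every cycle loses value.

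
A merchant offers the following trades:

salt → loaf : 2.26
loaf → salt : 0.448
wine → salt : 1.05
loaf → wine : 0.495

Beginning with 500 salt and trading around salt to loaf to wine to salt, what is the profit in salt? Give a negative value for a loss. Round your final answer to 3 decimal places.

87.318

500 salt × 2.26 = 1130 loaf
1130 loaf × 0.495 = 559.35 wine
559.35 wine × 1.05 = 587.3175 salt
Net change: 587.3175 − 500 = 87.3175 salt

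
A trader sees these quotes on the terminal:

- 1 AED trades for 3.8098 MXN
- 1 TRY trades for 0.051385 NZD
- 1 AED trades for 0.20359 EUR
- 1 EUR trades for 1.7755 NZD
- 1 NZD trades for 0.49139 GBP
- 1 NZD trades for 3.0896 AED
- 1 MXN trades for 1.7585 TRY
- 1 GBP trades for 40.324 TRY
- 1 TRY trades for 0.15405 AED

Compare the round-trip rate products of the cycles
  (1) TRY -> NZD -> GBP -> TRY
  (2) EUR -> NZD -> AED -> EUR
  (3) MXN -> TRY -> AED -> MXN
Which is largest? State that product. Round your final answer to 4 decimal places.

1.1168

(1) 0.051385 × 0.49139 × 40.324 = 1.01818
(2) 1.7755 × 3.0896 × 0.20359 = 1.11681
(3) 1.7585 × 0.15405 × 3.8098 = 1.03206
Highest is cycle (2) at 1.1168 (>1, arbitrage).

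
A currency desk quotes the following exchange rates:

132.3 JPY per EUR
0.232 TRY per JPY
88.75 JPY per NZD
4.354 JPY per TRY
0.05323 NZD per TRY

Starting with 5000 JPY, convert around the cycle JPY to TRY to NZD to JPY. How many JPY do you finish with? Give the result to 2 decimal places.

5000 JPY × 0.232 = 1160 TRY
1160 TRY × 0.05323 = 61.7468 NZD
61.7468 NZD × 88.75 = 5480.0285 JPY

5480.03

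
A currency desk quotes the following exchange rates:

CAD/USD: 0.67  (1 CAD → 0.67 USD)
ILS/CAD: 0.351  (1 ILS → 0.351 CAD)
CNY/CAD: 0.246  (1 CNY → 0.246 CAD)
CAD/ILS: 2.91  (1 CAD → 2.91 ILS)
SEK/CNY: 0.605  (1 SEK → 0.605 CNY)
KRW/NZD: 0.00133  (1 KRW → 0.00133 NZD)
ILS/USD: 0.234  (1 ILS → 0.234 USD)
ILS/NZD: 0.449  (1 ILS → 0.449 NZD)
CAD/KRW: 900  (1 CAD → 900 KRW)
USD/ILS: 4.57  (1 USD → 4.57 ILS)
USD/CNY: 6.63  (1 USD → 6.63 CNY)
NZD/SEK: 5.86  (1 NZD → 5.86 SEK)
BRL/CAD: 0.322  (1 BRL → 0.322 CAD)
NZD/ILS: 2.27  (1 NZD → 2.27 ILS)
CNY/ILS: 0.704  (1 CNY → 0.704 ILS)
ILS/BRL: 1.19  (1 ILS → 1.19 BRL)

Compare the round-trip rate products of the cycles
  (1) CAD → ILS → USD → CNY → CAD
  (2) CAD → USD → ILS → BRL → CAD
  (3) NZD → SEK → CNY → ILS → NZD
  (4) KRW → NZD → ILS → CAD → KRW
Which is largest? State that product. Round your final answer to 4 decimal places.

(1) 2.91 × 0.234 × 6.63 × 0.246 = 1.11060
(2) 0.67 × 4.57 × 1.19 × 0.322 = 1.17326
(3) 5.86 × 0.605 × 0.704 × 0.449 = 1.12066
(4) 0.00133 × 2.27 × 0.351 × 900 = 0.95373
Highest is cycle (2) at 1.1733 (>1, arbitrage).

1.1733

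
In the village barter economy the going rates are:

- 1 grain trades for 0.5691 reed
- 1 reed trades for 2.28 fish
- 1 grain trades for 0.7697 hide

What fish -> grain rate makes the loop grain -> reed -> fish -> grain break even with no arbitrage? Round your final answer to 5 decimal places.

Known legs of the cycle: 0.5691 × 2.28 = 1.297548
For no arbitrage the full-cycle product must be 1, so the missing rate is 1 / 1.297548 ≈ 0.7706844.

0.77068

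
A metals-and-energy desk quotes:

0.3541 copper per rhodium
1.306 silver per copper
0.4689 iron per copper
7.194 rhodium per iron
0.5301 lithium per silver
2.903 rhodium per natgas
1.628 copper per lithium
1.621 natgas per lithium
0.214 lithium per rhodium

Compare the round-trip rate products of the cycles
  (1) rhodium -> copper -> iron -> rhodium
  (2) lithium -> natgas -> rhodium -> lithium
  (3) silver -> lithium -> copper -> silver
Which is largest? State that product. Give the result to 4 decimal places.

(1) 0.3541 × 0.4689 × 7.194 = 1.19447
(2) 1.621 × 2.903 × 0.214 = 1.00703
(3) 0.5301 × 1.628 × 1.306 = 1.12708
Highest is cycle (1) at 1.1945 (>1, arbitrage).

1.1945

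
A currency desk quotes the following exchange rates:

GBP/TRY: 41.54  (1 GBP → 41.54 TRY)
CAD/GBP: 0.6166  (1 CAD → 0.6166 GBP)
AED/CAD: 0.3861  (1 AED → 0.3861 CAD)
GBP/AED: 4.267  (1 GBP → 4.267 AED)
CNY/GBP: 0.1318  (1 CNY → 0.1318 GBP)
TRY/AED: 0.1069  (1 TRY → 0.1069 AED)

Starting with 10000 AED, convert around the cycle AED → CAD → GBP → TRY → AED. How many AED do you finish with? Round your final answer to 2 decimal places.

10000 AED × 0.3861 = 3861 CAD
3861 CAD × 0.6166 = 2380.6926 GBP
2380.6926 GBP × 41.54 = 98893.970604 TRY
98893.970604 TRY × 0.1069 = 10571.7654575676 AED

10571.77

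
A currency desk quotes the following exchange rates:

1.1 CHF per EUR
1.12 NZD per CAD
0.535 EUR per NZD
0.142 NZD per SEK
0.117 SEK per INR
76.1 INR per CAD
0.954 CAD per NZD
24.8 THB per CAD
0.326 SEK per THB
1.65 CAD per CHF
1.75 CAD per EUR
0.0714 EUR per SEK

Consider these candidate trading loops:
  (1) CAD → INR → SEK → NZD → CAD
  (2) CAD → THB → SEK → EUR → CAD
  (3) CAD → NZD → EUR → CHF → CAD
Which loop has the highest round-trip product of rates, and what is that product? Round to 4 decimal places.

(1) 76.1 × 0.117 × 0.142 × 0.954 = 1.20617
(2) 24.8 × 0.326 × 0.0714 × 1.75 = 1.01020
(3) 1.12 × 0.535 × 1.1 × 1.65 = 1.08755
Highest is cycle (1) at 1.2062 (>1, arbitrage).

1.2062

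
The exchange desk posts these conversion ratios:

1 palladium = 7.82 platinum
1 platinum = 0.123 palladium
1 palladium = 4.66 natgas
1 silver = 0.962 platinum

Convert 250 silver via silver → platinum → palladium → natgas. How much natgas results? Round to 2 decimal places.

137.85

250 silver × 0.962 = 240.5 platinum
240.5 platinum × 0.123 = 29.5815 palladium
29.5815 palladium × 4.66 = 137.84979 natgas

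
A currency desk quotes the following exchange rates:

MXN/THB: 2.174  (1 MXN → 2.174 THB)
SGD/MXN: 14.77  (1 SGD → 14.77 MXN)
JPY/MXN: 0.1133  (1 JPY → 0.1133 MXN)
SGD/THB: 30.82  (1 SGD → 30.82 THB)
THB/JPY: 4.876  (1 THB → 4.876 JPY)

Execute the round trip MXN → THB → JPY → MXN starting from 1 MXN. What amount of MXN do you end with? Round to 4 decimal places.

1 MXN × 2.174 = 2.174 THB
2.174 THB × 4.876 = 10.600424 JPY
10.600424 JPY × 0.1133 = 1.2010280392 MXN

1.2010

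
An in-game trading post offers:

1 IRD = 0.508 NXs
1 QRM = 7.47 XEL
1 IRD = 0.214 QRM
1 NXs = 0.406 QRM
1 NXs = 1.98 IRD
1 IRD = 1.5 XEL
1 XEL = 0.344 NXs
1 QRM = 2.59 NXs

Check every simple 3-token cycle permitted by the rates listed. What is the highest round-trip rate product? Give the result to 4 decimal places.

1.0974

QRM→NXs→IRD→QRM: 2.59 × 1.98 × 0.214 = 1.09743
QRM→XEL→NXs→QRM: 7.47 × 0.344 × 0.406 = 1.04329
IRD→XEL→NXs→IRD: 1.5 × 0.344 × 1.98 = 1.02168
Maximum is QRM→NXs→IRD→QRM at 1.0974; arbitrage exists.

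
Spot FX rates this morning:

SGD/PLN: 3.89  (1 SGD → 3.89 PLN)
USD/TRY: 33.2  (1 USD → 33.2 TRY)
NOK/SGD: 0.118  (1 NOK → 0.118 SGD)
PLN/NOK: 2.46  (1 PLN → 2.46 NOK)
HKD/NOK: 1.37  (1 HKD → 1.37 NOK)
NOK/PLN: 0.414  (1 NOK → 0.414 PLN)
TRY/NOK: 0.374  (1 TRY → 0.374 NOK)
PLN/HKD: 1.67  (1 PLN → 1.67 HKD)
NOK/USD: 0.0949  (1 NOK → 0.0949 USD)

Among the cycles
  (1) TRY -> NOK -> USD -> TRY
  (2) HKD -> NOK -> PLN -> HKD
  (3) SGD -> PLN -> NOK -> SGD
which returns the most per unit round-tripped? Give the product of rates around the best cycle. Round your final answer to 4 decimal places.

1.1784

(1) 0.374 × 0.0949 × 33.2 = 1.17835
(2) 1.37 × 0.414 × 1.67 = 0.94719
(3) 3.89 × 2.46 × 0.118 = 1.12919
Highest is cycle (1) at 1.1784 (>1, arbitrage).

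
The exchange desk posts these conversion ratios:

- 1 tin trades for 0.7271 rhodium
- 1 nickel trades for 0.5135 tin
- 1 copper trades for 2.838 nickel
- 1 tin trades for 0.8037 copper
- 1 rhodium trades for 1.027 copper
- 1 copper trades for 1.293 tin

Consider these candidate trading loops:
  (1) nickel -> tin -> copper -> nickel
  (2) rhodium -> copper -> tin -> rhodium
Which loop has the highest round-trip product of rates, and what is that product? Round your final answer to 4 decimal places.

1.1712

(1) 0.5135 × 0.8037 × 2.838 = 1.17124
(2) 1.027 × 1.293 × 0.7271 = 0.96552
Highest is cycle (1) at 1.1712 (>1, arbitrage).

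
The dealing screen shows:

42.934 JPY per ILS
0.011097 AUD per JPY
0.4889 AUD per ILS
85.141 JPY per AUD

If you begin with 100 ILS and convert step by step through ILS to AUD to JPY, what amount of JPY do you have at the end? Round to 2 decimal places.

100 ILS × 0.4889 = 48.89 AUD
48.89 AUD × 85.141 = 4162.54349 JPY

4162.54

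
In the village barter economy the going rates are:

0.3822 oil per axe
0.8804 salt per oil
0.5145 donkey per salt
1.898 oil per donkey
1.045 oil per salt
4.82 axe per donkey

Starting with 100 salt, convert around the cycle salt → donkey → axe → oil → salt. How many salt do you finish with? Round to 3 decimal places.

100 salt × 0.5145 = 51.45 donkey
51.45 donkey × 4.82 = 247.989 axe
247.989 axe × 0.3822 = 94.7813958 oil
94.7813958 oil × 0.8804 = 83.44554086232 salt

83.446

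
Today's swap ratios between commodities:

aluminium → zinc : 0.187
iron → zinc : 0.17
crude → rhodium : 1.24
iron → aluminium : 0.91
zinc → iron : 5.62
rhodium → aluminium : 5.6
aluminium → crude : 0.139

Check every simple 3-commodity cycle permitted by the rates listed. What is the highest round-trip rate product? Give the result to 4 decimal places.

rhodium→aluminium→crude→rhodium: 5.6 × 0.139 × 1.24 = 0.96522
zinc→iron→aluminium→zinc: 5.62 × 0.91 × 0.187 = 0.95636
Maximum is rhodium→aluminium→crude→rhodium at 0.9652; no arbitrage — every cycle loses value.

0.9652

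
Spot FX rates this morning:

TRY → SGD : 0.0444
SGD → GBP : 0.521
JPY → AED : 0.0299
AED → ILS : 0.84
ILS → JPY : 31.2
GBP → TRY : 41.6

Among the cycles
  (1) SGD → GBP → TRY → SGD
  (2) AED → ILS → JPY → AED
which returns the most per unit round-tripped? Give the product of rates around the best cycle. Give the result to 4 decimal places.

0.9623

(1) 0.521 × 41.6 × 0.0444 = 0.96231
(2) 0.84 × 31.2 × 0.0299 = 0.78362
Highest is cycle (1) at 0.9623 (≤1, no arbitrage).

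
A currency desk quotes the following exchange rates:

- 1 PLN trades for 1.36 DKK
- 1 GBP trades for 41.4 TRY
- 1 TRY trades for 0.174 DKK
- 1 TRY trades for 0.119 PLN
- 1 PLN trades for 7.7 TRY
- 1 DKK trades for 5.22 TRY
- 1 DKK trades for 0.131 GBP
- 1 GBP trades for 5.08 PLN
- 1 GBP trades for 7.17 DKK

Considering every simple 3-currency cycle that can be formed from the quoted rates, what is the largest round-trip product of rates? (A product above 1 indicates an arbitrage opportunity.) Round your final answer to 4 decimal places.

0.9437

DKK→GBP→TRY→DKK: 0.131 × 41.4 × 0.174 = 0.94367
DKK→GBP→PLN→DKK: 0.131 × 5.08 × 1.36 = 0.90505
DKK→TRY→PLN→DKK: 5.22 × 0.119 × 1.36 = 0.84480
Maximum is DKK→GBP→TRY→DKK at 0.9437; no arbitrage — every cycle loses value.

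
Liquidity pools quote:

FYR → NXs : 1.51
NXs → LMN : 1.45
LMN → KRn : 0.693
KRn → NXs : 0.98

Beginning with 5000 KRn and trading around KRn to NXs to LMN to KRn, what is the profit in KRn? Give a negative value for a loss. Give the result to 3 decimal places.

-76.235

5000 KRn × 0.98 = 4900 NXs
4900 NXs × 1.45 = 7105 LMN
7105 LMN × 0.693 = 4923.765 KRn
Net change: 4923.765 − 5000 = -76.235 KRn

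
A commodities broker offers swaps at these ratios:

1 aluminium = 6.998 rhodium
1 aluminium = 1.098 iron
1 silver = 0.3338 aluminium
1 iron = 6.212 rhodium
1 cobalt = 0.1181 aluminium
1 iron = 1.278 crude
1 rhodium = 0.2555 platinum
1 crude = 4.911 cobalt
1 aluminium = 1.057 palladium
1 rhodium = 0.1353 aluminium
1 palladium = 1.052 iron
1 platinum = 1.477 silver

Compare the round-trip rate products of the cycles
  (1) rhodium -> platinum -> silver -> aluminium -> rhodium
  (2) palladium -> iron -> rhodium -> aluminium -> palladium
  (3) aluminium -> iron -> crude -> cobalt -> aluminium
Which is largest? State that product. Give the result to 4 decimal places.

(1) 0.2555 × 1.477 × 0.3338 × 6.998 = 0.88152
(2) 1.052 × 6.212 × 0.1353 × 1.057 = 0.93459
(3) 1.098 × 1.278 × 4.911 × 0.1181 = 0.81387
Highest is cycle (2) at 0.9346 (≤1, no arbitrage).

0.9346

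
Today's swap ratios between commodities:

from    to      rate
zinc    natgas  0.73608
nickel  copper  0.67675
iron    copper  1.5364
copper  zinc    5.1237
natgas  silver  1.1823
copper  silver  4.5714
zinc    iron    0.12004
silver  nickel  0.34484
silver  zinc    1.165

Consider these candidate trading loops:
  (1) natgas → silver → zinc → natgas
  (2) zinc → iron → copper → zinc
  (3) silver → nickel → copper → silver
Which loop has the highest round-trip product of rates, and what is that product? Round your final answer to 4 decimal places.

1.0668

(1) 1.1823 × 1.165 × 0.73608 = 1.01386
(2) 0.12004 × 1.5364 × 5.1237 = 0.94496
(3) 0.34484 × 0.67675 × 4.5714 = 1.06683
Highest is cycle (3) at 1.0668 (>1, arbitrage).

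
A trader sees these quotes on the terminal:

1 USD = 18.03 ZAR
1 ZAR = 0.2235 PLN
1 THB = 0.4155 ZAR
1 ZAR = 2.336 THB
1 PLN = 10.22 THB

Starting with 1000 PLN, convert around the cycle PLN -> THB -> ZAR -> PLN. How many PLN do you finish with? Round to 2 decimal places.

949.07

1000 PLN × 10.22 = 10220 THB
10220 THB × 0.4155 = 4246.41 ZAR
4246.41 ZAR × 0.2235 = 949.072635 PLN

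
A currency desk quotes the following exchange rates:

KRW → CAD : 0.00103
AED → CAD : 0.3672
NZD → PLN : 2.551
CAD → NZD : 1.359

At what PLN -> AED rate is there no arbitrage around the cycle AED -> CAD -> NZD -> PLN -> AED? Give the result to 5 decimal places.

0.78554

Known legs of the cycle: 0.3672 × 1.359 × 2.551 = 1.2730122648
For no arbitrage the full-cycle product must be 1, so the missing rate is 1 / 1.2730122648 ≈ 0.7855384.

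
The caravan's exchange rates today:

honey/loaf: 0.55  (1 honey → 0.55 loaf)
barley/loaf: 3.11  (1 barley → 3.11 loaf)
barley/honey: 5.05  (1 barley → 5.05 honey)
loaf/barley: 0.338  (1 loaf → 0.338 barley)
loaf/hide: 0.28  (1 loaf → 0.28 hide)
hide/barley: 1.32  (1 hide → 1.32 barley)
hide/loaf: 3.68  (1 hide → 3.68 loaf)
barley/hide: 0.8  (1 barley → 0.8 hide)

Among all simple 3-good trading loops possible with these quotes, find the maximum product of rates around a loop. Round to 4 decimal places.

barley→loaf→hide→barley: 3.11 × 0.28 × 1.32 = 1.14946
barley→hide→loaf→barley: 0.8 × 3.68 × 0.338 = 0.99507
barley→honey→loaf→barley: 5.05 × 0.55 × 0.338 = 0.93880
Maximum is barley→loaf→hide→barley at 1.1495; arbitrage exists.

1.1495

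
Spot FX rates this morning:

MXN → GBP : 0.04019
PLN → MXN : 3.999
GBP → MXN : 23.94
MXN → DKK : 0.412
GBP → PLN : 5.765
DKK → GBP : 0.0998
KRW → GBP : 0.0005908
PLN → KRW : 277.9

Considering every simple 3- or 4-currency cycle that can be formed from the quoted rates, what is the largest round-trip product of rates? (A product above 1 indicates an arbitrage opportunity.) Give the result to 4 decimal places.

0.9844

DKK→GBP→MXN→DKK: 0.0998 × 23.94 × 0.412 = 0.98436
PLN→MXN→DKK→GBP→PLN: 3.999 × 0.412 × 0.0998 × 5.765 = 0.94793
PLN→KRW→GBP→PLN: 277.9 × 0.0005908 × 5.765 = 0.94652
PLN→MXN→GBP→PLN: 3.999 × 0.04019 × 5.765 = 0.92655
Maximum is DKK→GBP→MXN→DKK at 0.9844; no arbitrage — every cycle loses value.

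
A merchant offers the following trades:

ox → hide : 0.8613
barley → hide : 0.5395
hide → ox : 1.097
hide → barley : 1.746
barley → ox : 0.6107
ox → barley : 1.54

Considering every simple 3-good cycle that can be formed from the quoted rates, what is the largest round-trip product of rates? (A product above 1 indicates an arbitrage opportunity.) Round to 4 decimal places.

ox→hide→barley→ox: 0.8613 × 1.746 × 0.6107 = 0.91839
ox→barley→hide→ox: 1.54 × 0.5395 × 1.097 = 0.91142
Maximum is ox→hide→barley→ox at 0.9184; no arbitrage — every cycle loses value.

0.9184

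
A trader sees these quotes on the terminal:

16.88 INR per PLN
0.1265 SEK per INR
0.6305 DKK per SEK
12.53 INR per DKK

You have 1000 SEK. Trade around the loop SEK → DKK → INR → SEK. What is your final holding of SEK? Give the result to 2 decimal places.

1000 SEK × 0.6305 = 630.5 DKK
630.5 DKK × 12.53 = 7900.165 INR
7900.165 INR × 0.1265 = 999.3708725 SEK

999.37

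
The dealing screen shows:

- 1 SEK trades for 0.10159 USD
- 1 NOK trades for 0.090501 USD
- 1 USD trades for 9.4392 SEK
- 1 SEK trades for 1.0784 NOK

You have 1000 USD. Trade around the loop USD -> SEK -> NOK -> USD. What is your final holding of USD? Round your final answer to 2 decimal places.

921.23

1000 USD × 9.4392 = 9439.2 SEK
9439.2 SEK × 1.0784 = 10179.23328 NOK
10179.23328 NOK × 0.090501 = 921.23079107328 USD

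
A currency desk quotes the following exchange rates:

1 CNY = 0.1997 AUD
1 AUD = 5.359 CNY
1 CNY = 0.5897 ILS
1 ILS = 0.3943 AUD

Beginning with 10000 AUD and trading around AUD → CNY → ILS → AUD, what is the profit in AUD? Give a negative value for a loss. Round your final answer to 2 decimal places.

10000 AUD × 5.359 = 53590 CNY
53590 CNY × 0.5897 = 31602.023 ILS
31602.023 ILS × 0.3943 = 12460.6776689 AUD
Net change: 12460.6776689 − 10000 = 2460.6776689 AUD

2460.68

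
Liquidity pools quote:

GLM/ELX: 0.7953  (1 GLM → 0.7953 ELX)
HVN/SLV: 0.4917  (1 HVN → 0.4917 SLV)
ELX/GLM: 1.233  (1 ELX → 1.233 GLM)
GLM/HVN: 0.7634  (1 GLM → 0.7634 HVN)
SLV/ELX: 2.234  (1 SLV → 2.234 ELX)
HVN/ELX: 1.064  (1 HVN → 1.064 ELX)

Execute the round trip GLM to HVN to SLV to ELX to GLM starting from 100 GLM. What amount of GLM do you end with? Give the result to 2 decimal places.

100 GLM × 0.7634 = 76.34 HVN
76.34 HVN × 0.4917 = 37.536378 SLV
37.536378 SLV × 2.234 = 83.856268452 ELX
83.856268452 ELX × 1.233 = 103.394779001316 GLM

103.39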